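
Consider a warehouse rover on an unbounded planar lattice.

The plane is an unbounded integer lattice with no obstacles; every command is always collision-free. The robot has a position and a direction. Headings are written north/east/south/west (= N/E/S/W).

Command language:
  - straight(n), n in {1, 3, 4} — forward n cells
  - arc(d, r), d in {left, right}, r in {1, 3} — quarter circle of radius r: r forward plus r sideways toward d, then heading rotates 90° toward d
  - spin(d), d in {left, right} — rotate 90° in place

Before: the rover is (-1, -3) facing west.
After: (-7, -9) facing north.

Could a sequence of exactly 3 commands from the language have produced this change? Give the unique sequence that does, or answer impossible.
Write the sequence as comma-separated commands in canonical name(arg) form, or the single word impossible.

key: cell and facing (now N) both changed — the 3 commands mix motion and turning
initial: (-1, -3) facing west
1. arc(left, 3) → (-4, -6) facing south
2. arc(right, 3) → (-7, -9) facing west
3. spin(right) → (-7, -9) facing north
uniquely the one of 729 3-step routes that fits.

arc(left, 3), arc(right, 3), spin(right)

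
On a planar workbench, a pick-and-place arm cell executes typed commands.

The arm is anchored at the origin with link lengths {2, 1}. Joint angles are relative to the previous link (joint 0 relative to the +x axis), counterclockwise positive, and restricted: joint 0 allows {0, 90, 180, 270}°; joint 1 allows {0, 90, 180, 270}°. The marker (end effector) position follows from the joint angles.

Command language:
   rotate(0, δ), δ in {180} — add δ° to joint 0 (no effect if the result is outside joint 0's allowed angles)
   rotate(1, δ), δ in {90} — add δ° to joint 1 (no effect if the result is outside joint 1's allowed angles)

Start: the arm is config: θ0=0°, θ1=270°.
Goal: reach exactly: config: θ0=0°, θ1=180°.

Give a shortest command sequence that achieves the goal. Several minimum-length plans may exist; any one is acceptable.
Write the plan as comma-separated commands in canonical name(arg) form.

initial: config: θ0=0°, θ1=270°
[1] after rotate(1, 90): config: θ0=0°, θ1=0°
[2] after rotate(1, 90): config: θ0=0°, θ1=90°
[3] after rotate(1, 90): config: θ0=0°, θ1=180°
shorter routes all fall short; 3 is best.

rotate(1, 90), rotate(1, 90), rotate(1, 90)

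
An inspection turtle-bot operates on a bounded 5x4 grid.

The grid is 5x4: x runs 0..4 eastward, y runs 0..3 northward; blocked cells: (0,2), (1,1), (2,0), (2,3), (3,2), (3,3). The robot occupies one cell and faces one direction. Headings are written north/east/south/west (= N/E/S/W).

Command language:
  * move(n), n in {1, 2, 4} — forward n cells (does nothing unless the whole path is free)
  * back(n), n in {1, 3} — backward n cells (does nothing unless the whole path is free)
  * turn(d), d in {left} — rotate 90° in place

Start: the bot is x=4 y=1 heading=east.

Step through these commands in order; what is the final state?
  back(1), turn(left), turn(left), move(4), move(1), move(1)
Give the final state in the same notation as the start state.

x=2 y=1 heading=west

initial: x=4 y=1 heading=east
t=1 back(1) ⇒ x=3 y=1 heading=east
t=2 turn(left) ⇒ x=3 y=1 heading=north
t=3 turn(left) ⇒ x=3 y=1 heading=west
t=4 move(4) ⇒ x=3 y=1 heading=west
t=5 move(1) ⇒ x=2 y=1 heading=west
t=6 move(1) ⇒ x=2 y=1 heading=west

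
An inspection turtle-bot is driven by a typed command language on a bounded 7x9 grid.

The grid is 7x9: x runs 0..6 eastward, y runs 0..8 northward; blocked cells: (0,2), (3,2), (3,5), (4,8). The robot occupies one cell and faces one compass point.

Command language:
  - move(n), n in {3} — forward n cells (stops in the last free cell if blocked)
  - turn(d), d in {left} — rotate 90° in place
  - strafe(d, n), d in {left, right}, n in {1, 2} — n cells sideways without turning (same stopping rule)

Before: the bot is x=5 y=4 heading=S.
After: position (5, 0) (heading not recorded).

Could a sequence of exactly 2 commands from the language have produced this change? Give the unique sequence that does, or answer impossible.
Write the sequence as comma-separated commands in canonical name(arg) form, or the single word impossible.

key: the second move(3) runs into the grid edge before its full distance
start: x=5 y=4 heading=S
1. move(3) → x=5 y=1 heading=S
2. move(3) → x=5 y=0 heading=S
all 36 alternatives checked — unique.

move(3), move(3)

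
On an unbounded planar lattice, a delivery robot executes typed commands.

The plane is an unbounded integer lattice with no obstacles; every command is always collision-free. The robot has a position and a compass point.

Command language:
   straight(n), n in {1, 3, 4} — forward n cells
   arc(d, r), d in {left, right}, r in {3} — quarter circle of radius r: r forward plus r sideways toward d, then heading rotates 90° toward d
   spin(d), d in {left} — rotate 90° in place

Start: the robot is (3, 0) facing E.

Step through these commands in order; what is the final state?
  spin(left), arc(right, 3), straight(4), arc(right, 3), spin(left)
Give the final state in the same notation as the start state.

(13, 0) facing E

begin: (3, 0) facing E
1. spin(left) → (3, 0) facing N
2. arc(right, 3) → (6, 3) facing E
3. straight(4) → (10, 3) facing E
4. arc(right, 3) → (13, 0) facing S
5. spin(left) → (13, 0) facing E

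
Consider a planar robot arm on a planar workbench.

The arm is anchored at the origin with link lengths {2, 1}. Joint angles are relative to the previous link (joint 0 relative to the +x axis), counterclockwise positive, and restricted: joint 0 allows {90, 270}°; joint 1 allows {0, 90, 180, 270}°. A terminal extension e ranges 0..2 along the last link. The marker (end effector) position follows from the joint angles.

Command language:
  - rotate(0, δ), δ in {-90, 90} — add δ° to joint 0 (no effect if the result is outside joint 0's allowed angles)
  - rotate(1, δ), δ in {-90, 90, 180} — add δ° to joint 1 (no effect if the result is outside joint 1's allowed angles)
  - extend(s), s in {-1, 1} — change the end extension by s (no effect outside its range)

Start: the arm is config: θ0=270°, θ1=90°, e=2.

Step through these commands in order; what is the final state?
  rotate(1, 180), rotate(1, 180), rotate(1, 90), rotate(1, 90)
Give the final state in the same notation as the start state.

config: θ0=270°, θ1=270°, e=2

from: config: θ0=270°, θ1=90°, e=2
t=1 rotate(1, 180) ⇒ config: θ0=270°, θ1=270°, e=2
t=2 rotate(1, 180) ⇒ config: θ0=270°, θ1=90°, e=2
t=3 rotate(1, 90) ⇒ config: θ0=270°, θ1=180°, e=2
t=4 rotate(1, 90) ⇒ config: θ0=270°, θ1=270°, e=2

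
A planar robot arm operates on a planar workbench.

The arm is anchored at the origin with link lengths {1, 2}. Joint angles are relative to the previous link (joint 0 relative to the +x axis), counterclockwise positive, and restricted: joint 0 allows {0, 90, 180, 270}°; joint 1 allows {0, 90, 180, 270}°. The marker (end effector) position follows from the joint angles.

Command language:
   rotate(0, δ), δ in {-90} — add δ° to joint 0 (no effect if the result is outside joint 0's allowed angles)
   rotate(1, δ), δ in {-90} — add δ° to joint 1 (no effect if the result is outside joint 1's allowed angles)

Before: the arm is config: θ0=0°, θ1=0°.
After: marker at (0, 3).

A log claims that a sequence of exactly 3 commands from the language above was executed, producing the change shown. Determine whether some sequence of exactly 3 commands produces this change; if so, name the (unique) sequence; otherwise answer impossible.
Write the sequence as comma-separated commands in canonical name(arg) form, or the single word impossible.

rotate(0, -90), rotate(0, -90), rotate(0, -90)

initial: config: θ0=0°, θ1=0°
step 1 (rotate(0, -90)): config: θ0=270°, θ1=0°
step 2 (rotate(0, -90)): config: θ0=180°, θ1=0°
step 3 (rotate(0, -90)): config: θ0=90°, θ1=0°
no other 3-command option fits: unique.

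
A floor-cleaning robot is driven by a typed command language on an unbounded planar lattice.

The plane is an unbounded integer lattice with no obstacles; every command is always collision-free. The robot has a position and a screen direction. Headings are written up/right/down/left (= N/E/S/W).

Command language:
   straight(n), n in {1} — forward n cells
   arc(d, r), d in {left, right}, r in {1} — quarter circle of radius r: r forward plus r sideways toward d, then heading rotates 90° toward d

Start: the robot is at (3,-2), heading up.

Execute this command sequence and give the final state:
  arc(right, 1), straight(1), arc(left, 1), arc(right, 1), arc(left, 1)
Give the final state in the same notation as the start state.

at (8,2), heading up

t0: at (3,-2), heading up
t=1 arc(right, 1) ⇒ at (4,-1), heading right
t=2 straight(1) ⇒ at (5,-1), heading right
t=3 arc(left, 1) ⇒ at (6,0), heading up
t=4 arc(right, 1) ⇒ at (7,1), heading right
t=5 arc(left, 1) ⇒ at (8,2), heading up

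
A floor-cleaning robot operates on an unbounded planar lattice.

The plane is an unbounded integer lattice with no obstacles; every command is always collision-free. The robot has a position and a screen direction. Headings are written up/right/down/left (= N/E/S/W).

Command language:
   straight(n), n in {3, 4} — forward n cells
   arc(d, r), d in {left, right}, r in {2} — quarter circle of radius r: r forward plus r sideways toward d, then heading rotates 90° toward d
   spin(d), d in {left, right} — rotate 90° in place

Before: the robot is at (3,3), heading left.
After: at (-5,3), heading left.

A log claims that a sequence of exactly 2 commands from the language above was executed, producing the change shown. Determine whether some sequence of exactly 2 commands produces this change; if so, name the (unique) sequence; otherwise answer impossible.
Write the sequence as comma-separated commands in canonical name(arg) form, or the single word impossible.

straight(4), straight(4)

key: still facing W at the end — nothing in the sequence rotates
begin: at (3,3), heading left
t=1 straight(4) ⇒ at (-1,3), heading left
t=2 straight(4) ⇒ at (-5,3), heading left
all 36 alternatives checked — unique.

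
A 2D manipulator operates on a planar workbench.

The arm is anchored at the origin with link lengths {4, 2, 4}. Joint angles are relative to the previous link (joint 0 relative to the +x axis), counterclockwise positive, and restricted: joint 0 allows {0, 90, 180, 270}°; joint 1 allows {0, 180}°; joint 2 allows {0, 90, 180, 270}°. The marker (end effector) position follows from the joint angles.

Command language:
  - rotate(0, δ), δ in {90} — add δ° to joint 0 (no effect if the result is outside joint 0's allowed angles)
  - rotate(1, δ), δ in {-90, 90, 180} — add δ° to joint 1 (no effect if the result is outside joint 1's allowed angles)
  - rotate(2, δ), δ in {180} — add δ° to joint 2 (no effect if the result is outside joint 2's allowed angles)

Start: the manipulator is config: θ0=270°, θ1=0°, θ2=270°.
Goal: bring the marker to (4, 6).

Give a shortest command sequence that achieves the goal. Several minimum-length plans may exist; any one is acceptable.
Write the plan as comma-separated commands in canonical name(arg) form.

rotate(0, 90), rotate(0, 90)

initial: config: θ0=270°, θ1=0°, θ2=270°
t=1 rotate(0, 90) ⇒ config: θ0=0°, θ1=0°, θ2=270°
t=2 rotate(0, 90) ⇒ config: θ0=90°, θ1=0°, θ2=270°
shorter routes all fall short; 2 is best.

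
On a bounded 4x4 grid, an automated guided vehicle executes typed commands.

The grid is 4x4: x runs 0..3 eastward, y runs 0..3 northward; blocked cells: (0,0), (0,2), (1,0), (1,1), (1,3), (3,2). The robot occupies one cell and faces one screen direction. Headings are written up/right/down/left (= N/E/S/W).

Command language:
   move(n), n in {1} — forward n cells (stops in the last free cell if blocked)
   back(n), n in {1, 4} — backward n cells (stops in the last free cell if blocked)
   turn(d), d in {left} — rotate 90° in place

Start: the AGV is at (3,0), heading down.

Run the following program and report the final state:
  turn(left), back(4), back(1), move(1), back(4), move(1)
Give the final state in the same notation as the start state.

at (3,0), heading right

begin: at (3,0), heading down
step 1 (turn(left)): at (3,0), heading right
step 2 (back(4)): at (2,0), heading right
step 3 (back(1)): at (2,0), heading right
step 4 (move(1)): at (3,0), heading right
step 5 (back(4)): at (2,0), heading right
step 6 (move(1)): at (3,0), heading right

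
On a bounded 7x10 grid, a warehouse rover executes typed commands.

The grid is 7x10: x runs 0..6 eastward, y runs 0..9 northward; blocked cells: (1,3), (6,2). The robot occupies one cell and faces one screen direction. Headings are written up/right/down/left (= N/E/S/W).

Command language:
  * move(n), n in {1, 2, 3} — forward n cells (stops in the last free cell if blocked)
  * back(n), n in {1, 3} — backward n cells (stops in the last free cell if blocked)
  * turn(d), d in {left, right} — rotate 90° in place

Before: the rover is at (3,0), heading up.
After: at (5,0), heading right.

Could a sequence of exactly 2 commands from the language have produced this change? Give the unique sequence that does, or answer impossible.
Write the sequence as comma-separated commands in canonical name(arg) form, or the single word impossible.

key: position moved to (5,0) AND the heading swung to E — translation plus rotation needed
from: at (3,0), heading up
step 1 (turn(right)): at (3,0), heading right
step 2 (move(2)): at (5,0), heading right
all 49 alternatives checked — unique.

turn(right), move(2)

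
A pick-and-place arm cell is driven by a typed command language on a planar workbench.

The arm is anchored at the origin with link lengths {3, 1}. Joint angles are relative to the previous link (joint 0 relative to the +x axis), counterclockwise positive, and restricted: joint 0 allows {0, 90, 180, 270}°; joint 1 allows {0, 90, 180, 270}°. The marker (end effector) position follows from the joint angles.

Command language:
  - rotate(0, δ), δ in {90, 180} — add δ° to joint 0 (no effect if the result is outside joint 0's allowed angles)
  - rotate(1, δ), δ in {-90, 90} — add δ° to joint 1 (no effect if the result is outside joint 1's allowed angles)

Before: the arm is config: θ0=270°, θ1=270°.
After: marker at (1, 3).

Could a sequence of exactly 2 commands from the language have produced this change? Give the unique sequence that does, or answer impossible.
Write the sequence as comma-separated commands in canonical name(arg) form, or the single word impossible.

rotate(0, 90), rotate(0, 90)

begin: config: θ0=270°, θ1=270°
1. rotate(0, 90) → config: θ0=0°, θ1=270°
2. rotate(0, 90) → config: θ0=90°, θ1=270°
all 16 alternatives checked — unique.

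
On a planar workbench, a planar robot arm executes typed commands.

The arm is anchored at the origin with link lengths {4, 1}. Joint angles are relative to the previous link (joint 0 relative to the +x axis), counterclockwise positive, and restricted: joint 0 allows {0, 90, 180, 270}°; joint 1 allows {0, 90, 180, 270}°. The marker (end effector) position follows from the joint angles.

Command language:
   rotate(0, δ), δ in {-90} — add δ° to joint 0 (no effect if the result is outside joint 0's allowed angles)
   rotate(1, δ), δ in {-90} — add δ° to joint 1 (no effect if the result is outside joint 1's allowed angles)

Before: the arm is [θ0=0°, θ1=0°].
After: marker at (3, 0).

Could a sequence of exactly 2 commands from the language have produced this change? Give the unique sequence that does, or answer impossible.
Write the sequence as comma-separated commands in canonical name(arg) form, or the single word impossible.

rotate(1, -90), rotate(1, -90)

initial: [θ0=0°, θ1=0°]
1. rotate(1, -90) → [θ0=0°, θ1=270°]
2. rotate(1, -90) → [θ0=0°, θ1=180°]
uniquely the one of 4 2-step routes that fits.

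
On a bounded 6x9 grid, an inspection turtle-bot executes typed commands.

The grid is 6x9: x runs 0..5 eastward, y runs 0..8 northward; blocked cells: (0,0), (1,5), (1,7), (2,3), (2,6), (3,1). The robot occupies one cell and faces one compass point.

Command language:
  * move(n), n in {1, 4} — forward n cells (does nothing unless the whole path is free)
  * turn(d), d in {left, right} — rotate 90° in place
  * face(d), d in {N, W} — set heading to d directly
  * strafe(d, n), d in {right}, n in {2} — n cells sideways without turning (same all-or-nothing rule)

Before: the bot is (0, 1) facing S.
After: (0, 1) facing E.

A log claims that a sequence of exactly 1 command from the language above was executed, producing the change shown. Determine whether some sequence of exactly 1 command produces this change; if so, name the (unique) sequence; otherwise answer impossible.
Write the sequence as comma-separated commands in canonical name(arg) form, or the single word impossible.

turn(left)

key: parked at (0,1) the whole time — nothing moves the robot
initial: (0, 1) facing S
t=1 turn(left) ⇒ (0, 1) facing E
no rival 1-sequence matches.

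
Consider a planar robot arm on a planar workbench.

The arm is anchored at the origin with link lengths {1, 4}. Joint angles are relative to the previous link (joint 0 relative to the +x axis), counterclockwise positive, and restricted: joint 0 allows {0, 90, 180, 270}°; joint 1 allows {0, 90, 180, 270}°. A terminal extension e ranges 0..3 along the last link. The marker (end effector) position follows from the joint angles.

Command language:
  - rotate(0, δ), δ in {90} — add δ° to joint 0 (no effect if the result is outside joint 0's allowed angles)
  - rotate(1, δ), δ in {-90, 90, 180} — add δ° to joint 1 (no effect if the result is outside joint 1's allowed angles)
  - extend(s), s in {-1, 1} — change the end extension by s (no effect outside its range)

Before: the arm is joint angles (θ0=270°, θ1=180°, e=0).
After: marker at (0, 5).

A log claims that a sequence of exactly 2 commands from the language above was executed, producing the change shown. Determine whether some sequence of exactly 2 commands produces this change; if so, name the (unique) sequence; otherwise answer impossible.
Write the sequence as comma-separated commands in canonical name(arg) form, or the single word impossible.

extend(1), extend(1)

begin: joint angles (θ0=270°, θ1=180°, e=0)
step 1 (extend(1)): joint angles (θ0=270°, θ1=180°, e=1)
step 2 (extend(1)): joint angles (θ0=270°, θ1=180°, e=2)
no rival 2-sequence matches.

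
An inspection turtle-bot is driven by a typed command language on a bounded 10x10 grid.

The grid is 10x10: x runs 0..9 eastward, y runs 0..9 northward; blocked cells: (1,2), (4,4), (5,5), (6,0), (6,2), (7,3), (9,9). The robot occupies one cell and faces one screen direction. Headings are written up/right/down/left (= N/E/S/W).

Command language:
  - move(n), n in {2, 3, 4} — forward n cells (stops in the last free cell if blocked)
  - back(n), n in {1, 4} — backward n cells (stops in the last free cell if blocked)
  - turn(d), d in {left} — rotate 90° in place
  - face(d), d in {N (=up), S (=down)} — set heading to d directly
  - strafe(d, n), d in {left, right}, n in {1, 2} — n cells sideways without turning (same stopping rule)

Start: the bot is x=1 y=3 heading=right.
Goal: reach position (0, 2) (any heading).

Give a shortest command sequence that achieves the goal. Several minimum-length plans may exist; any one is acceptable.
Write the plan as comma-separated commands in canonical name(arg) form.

initial: x=1 y=3 heading=right
step 1 (back(4)): x=0 y=3 heading=right
step 2 (strafe(right, 1)): x=0 y=2 heading=right
no 1-step plan works, so 2 is optimal.

back(4), strafe(right, 1)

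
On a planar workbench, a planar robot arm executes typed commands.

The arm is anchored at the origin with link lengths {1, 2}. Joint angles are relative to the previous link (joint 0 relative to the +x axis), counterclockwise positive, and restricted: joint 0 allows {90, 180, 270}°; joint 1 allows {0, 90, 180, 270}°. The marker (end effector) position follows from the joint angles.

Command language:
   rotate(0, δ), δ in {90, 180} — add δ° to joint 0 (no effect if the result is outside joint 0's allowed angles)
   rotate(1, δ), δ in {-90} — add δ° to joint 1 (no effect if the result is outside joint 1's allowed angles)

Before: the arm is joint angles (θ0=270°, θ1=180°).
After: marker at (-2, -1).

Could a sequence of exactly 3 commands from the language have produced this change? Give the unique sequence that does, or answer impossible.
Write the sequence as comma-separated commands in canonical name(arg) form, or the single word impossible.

begin: joint angles (θ0=270°, θ1=180°)
step 1 (rotate(1, -90)): joint angles (θ0=270°, θ1=90°)
step 2 (rotate(1, -90)): joint angles (θ0=270°, θ1=0°)
step 3 (rotate(1, -90)): joint angles (θ0=270°, θ1=270°)
all 27 alternatives checked — unique.

rotate(1, -90), rotate(1, -90), rotate(1, -90)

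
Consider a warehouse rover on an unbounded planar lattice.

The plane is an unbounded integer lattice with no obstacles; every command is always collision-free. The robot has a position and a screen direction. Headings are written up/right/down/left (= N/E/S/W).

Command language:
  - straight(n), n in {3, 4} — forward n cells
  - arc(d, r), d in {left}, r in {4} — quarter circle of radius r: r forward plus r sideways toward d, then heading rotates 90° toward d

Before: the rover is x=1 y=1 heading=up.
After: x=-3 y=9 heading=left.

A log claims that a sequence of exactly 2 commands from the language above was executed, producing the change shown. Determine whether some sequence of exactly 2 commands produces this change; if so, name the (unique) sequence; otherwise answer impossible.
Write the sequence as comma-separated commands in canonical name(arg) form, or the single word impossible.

key: running arc(left, 4) before straight(4) would end elsewhere — order is forced
t0: x=1 y=1 heading=up
step 1 (straight(4)): x=1 y=5 heading=up
step 2 (arc(left, 4)): x=-3 y=9 heading=left
uniquely the one of 9 2-step routes that fits.

straight(4), arc(left, 4)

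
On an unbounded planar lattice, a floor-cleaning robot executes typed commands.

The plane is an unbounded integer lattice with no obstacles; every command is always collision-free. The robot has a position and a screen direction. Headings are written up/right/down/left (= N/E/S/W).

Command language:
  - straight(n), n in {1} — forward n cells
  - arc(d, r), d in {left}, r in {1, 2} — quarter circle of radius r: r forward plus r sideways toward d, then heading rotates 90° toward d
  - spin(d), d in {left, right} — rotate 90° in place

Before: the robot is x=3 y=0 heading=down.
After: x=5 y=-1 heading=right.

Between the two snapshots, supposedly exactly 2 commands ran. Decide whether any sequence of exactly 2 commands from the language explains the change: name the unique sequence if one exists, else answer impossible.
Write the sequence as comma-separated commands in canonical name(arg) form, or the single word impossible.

key: cell and facing (now E) both changed — the 2 commands mix motion and turning
start: x=3 y=0 heading=down
step 1 (arc(left, 1)): x=4 y=-1 heading=right
step 2 (straight(1)): x=5 y=-1 heading=right
no other 2-command option fits: unique.

arc(left, 1), straight(1)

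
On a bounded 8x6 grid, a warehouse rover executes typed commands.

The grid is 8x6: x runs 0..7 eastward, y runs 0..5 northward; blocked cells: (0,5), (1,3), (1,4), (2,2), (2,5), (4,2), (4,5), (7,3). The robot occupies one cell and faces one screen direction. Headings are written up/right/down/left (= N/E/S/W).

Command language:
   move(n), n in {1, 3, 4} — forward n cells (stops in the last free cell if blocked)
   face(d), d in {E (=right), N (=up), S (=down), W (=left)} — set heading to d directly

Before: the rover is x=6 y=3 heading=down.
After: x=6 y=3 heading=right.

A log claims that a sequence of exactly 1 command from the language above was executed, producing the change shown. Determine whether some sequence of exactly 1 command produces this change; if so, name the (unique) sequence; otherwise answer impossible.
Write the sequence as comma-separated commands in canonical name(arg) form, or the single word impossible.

key: parked at (6,3) the whole time — nothing moves the robot
initial: x=6 y=3 heading=down
1. face(E) → x=6 y=3 heading=right
uniquely the one of 7 1-step routes that fits.

face(E)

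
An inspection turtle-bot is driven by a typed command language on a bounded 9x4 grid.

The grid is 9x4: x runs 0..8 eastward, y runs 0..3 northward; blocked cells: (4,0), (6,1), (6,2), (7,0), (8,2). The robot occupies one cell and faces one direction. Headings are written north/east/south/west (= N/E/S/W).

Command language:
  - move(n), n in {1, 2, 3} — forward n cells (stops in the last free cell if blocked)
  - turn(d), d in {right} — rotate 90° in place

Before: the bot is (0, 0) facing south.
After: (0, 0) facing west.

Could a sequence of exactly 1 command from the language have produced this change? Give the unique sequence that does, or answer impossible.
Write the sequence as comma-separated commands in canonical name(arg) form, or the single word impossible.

key: (0,0) unchanged — the single command moves nothing
begin: (0, 0) facing south
t=1 turn(right) ⇒ (0, 0) facing west
uniquely the one of 4 1-step routes that fits.

turn(right)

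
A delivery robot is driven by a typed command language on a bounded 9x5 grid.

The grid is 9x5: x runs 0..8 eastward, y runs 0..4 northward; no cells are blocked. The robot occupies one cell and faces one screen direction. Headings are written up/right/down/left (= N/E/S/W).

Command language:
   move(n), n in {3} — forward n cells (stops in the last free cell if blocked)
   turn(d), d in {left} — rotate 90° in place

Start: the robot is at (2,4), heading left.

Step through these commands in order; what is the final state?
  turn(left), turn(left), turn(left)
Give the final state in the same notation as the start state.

at (2,4), heading up

initial: at (2,4), heading left
step 1 (turn(left)): at (2,4), heading down
step 2 (turn(left)): at (2,4), heading right
step 3 (turn(left)): at (2,4), heading up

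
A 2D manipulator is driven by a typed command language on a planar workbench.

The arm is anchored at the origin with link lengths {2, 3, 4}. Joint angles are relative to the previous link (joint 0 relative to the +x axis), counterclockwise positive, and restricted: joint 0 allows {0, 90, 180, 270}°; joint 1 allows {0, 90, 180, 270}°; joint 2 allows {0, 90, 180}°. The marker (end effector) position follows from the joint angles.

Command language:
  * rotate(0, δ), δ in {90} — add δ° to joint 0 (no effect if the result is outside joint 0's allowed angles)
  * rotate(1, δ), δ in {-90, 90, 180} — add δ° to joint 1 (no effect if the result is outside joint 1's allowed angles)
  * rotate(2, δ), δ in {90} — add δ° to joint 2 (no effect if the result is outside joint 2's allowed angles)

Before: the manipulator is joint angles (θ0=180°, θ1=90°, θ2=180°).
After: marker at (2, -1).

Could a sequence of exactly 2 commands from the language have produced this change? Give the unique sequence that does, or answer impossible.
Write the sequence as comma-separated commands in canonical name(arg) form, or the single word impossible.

rotate(0, 90), rotate(0, 90)

start: joint angles (θ0=180°, θ1=90°, θ2=180°)
t=1 rotate(0, 90) ⇒ joint angles (θ0=270°, θ1=90°, θ2=180°)
t=2 rotate(0, 90) ⇒ joint angles (θ0=0°, θ1=90°, θ2=180°)
all 25 alternatives checked — unique.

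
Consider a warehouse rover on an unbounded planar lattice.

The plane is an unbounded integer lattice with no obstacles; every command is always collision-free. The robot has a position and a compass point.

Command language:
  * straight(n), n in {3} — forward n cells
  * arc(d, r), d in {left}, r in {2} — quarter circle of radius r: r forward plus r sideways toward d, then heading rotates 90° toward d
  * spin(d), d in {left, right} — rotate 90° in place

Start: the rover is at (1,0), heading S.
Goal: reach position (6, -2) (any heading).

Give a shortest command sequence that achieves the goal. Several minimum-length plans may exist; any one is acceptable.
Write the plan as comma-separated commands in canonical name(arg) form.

arc(left, 2), straight(3)

t0: at (1,0), heading S
step 1 (arc(left, 2)): at (3,-2), heading E
step 2 (straight(3)): at (6,-2), heading E
no 1-step plan works, so 2 is optimal.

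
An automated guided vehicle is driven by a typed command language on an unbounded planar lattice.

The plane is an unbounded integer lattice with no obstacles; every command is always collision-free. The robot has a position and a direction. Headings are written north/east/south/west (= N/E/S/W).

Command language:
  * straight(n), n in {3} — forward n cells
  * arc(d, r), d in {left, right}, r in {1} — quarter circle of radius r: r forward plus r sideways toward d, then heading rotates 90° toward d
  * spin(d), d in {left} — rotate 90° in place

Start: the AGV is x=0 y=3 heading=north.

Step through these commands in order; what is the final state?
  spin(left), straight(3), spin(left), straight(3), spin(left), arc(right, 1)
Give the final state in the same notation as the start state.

t0: x=0 y=3 heading=north
1. spin(left) → x=0 y=3 heading=west
2. straight(3) → x=-3 y=3 heading=west
3. spin(left) → x=-3 y=3 heading=south
4. straight(3) → x=-3 y=0 heading=south
5. spin(left) → x=-3 y=0 heading=east
6. arc(right, 1) → x=-2 y=-1 heading=south

x=-2 y=-1 heading=south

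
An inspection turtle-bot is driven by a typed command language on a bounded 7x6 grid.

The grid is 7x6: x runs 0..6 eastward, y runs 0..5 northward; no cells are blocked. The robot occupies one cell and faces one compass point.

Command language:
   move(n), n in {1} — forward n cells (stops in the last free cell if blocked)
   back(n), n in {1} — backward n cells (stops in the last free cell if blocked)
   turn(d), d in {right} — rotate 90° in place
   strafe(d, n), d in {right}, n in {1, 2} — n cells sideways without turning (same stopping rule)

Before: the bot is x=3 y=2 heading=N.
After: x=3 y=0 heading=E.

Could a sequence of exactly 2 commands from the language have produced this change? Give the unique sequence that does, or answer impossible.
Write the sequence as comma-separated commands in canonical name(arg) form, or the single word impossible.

turn(right), strafe(right, 2)

key: order matters: swapping turn(right) and strafe(right, 2) lands elsewhere
from: x=3 y=2 heading=N
[1] after turn(right): x=3 y=2 heading=E
[2] after strafe(right, 2): x=3 y=0 heading=E
all 25 alternatives checked — unique.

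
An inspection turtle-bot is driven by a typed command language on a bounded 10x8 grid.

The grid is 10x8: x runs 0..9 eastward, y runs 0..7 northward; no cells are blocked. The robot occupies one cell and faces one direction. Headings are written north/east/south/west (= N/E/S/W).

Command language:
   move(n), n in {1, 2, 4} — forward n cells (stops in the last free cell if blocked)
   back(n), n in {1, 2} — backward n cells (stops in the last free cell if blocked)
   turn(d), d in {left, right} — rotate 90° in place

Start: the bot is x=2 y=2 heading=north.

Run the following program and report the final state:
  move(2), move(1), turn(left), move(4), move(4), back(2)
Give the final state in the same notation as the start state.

x=2 y=5 heading=west

start: x=2 y=2 heading=north
step 1 (move(2)): x=2 y=4 heading=north
step 2 (move(1)): x=2 y=5 heading=north
step 3 (turn(left)): x=2 y=5 heading=west
step 4 (move(4)): x=0 y=5 heading=west
step 5 (move(4)): x=0 y=5 heading=west
step 6 (back(2)): x=2 y=5 heading=west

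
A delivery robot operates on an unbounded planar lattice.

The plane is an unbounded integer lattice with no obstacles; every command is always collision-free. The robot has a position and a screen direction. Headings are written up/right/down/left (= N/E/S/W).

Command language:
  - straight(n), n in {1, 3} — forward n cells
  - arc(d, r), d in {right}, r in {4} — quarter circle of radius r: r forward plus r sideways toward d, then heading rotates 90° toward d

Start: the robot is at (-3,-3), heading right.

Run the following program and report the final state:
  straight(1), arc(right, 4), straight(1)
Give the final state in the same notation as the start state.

at (2,-8), heading down

start: at (-3,-3), heading right
step 1 (straight(1)): at (-2,-3), heading right
step 2 (arc(right, 4)): at (2,-7), heading down
step 3 (straight(1)): at (2,-8), heading down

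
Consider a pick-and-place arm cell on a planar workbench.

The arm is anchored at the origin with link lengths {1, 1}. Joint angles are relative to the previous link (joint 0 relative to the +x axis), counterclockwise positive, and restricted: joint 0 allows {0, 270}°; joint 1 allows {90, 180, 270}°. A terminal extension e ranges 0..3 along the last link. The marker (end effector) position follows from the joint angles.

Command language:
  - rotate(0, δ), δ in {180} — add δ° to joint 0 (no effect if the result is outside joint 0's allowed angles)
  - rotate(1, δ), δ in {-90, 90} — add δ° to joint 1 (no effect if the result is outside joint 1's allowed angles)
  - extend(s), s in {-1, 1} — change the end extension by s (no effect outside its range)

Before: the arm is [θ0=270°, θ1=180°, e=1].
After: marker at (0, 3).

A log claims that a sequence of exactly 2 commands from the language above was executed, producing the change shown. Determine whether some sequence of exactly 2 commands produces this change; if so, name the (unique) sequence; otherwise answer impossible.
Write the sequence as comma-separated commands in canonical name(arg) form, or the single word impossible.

extend(1), extend(1)

begin: [θ0=270°, θ1=180°, e=1]
t=1 extend(1) ⇒ [θ0=270°, θ1=180°, e=2]
t=2 extend(1) ⇒ [θ0=270°, θ1=180°, e=3]
uniquely the one of 25 2-step routes that fits.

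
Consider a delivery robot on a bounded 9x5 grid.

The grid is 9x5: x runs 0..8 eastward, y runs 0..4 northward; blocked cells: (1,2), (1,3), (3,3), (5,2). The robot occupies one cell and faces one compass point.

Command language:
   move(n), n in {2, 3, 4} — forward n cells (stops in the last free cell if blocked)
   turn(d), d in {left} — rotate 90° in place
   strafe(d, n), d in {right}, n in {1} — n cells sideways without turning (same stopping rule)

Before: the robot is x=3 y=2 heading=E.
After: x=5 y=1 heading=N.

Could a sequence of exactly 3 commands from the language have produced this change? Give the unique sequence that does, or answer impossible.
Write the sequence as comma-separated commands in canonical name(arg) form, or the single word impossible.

key: cell and facing (now N) both changed — the 3 commands mix motion and turning
initial: x=3 y=2 heading=E
1. strafe(right, 1) → x=3 y=1 heading=E
2. move(2) → x=5 y=1 heading=E
3. turn(left) → x=5 y=1 heading=N
uniquely the one of 125 3-step routes that fits.

strafe(right, 1), move(2), turn(left)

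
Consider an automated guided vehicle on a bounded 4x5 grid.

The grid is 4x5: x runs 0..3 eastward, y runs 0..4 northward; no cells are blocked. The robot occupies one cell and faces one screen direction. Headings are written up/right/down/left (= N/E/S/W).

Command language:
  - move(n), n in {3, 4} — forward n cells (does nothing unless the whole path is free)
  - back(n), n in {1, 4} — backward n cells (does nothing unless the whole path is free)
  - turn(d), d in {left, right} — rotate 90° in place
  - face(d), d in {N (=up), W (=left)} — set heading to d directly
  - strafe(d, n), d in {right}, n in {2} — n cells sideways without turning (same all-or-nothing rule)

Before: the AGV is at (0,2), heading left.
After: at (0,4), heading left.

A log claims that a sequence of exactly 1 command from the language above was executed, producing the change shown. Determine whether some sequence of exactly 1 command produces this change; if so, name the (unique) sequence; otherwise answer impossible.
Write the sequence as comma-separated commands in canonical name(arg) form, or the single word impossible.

strafe(right, 2)

key: heading stays W — the single command does not turn
initial: at (0,2), heading left
1. strafe(right, 2) → at (0,4), heading left
all 9 alternatives checked — unique.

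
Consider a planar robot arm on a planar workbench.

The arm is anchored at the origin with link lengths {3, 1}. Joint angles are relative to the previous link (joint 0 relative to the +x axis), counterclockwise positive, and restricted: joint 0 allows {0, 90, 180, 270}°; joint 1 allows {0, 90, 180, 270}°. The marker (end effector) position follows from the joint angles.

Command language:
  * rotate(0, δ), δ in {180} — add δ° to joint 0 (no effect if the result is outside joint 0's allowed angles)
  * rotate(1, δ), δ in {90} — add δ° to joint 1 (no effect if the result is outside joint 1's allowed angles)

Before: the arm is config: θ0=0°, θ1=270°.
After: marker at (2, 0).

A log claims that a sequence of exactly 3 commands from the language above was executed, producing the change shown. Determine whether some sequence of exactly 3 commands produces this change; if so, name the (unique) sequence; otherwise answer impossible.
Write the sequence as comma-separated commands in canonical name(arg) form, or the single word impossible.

from: config: θ0=0°, θ1=270°
step 1 (rotate(1, 90)): config: θ0=0°, θ1=0°
step 2 (rotate(1, 90)): config: θ0=0°, θ1=90°
step 3 (rotate(1, 90)): config: θ0=0°, θ1=180°
no other 3-command option fits: unique.

rotate(1, 90), rotate(1, 90), rotate(1, 90)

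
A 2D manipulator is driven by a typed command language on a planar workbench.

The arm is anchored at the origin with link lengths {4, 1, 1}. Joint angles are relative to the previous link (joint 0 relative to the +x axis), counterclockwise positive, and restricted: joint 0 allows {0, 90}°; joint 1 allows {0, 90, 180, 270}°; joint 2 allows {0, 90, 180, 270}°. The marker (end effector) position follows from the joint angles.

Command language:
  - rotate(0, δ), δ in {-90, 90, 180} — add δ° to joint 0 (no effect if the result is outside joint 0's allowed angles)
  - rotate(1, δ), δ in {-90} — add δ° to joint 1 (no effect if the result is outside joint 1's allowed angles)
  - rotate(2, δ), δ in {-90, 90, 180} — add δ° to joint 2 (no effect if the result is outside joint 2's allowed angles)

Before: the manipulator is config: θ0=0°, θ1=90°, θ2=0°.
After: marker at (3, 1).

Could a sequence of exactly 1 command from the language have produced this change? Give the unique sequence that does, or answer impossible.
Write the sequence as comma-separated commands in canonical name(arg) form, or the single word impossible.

rotate(2, 90)

t0: config: θ0=0°, θ1=90°, θ2=0°
t=1 rotate(2, 90) ⇒ config: θ0=0°, θ1=90°, θ2=90°
no rival 1-sequence matches.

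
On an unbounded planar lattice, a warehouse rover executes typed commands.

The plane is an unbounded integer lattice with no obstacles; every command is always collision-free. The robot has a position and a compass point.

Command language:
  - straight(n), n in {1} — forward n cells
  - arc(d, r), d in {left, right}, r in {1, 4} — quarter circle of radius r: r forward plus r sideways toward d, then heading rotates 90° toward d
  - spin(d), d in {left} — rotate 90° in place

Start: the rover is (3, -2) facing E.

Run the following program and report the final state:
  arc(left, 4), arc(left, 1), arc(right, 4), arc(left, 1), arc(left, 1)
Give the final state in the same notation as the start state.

begin: (3, -2) facing E
1. arc(left, 4) → (7, 2) facing N
2. arc(left, 1) → (6, 3) facing W
3. arc(right, 4) → (2, 7) facing N
4. arc(left, 1) → (1, 8) facing W
5. arc(left, 1) → (0, 7) facing S

(0, 7) facing S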